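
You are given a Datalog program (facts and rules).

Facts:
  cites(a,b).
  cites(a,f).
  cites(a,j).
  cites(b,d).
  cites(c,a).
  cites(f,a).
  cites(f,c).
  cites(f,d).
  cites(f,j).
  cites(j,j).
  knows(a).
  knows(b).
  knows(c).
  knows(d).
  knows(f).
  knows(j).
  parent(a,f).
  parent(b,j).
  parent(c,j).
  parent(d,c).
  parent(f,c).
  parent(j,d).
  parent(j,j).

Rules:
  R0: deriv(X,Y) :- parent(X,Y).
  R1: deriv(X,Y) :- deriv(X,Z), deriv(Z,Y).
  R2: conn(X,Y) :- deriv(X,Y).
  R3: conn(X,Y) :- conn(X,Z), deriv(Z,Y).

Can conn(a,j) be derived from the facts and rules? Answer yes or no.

round 1: derive deriv(a,f) via R0 from parent(a,f)
round 1: derive deriv(b,j) via R0 from parent(b,j)
round 1: derive deriv(c,j) via R0 from parent(c,j)
round 1: derive deriv(d,c) via R0 from parent(d,c)
round 1: derive deriv(f,c) via R0 from parent(f,c)
round 1: derive deriv(j,d) via R0 from parent(j,d)
round 1: derive deriv(j,j) via R0 from parent(j,j)
round 2: derive deriv(a,c) via R1 from deriv(a,f), deriv(f,c)
round 2: derive deriv(b,d) via R1 from deriv(b,j), deriv(j,d)
round 2: derive deriv(c,d) via R1 from deriv(c,j), deriv(j,d)
round 2: derive deriv(d,j) via R1 from deriv(d,c), deriv(c,j)
round 2: derive deriv(f,j) via R1 from deriv(f,c), deriv(c,j)
round 2: derive deriv(j,c) via R1 from deriv(j,d), deriv(d,c)
round 2: derive conn(a,f) via R2 from deriv(a,f)
round 2: derive conn(b,j) via R2 from deriv(b,j)
round 2: derive conn(c,j) via R2 from deriv(c,j)
round 2: derive conn(d,c) via R2 from deriv(d,c)
round 2: derive conn(f,c) via R2 from deriv(f,c)
round 2: derive conn(j,d) via R2 from deriv(j,d)
round 2: derive conn(j,j) via R2 from deriv(j,j)
round 3: derive deriv(a,d) via R1 from deriv(a,c), deriv(c,d)
round 3: derive deriv(a,j) via R1 from deriv(a,c), deriv(c,j)
round 3: derive deriv(b,c) via R1 from deriv(b,d), deriv(d,c)
round 3: derive deriv(c,c) via R1 from deriv(c,d), deriv(d,c)
round 3: derive deriv(d,d) via R1 from deriv(d,c), deriv(c,d)
round 3: derive deriv(f,d) via R1 from deriv(f,c), deriv(c,d)
round 3: derive conn(a,c) via R2 from deriv(a,c)
round 3: derive conn(b,d) via R2 from deriv(b,d)
round 3: derive conn(c,d) via R2 from deriv(c,d)
round 3: derive conn(d,j) via R2 from deriv(d,j)
round 3: derive conn(f,j) via R2 from deriv(f,j)
round 3: derive conn(j,c) via R2 from deriv(j,c)
round 3: derive conn(a,j) via R3 from conn(a,f), deriv(f,j)
round 3: derive conn(b,c) via R3 from conn(b,j), deriv(j,c)
round 3: derive conn(c,c) via R3 from conn(c,j), deriv(j,c)
round 3: derive conn(d,d) via R3 from conn(d,c), deriv(c,d)
round 3: derive conn(f,d) via R3 from conn(f,c), deriv(c,d)
round 4: derive conn(a,d) via R2 from deriv(a,d)

yes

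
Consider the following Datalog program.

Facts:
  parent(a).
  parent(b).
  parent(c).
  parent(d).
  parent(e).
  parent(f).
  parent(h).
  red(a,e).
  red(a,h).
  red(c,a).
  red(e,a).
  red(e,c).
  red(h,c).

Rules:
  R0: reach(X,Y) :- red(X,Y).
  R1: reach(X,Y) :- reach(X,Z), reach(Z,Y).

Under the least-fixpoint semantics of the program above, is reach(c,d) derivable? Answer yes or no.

round 1: derive reach(a,e) via R0 from red(a,e)
round 1: derive reach(a,h) via R0 from red(a,h)
round 1: derive reach(c,a) via R0 from red(c,a)
round 1: derive reach(e,a) via R0 from red(e,a)
round 1: derive reach(e,c) via R0 from red(e,c)
round 1: derive reach(h,c) via R0 from red(h,c)
round 2: derive reach(a,a) via R1 from reach(a,e), reach(e,a)
round 2: derive reach(a,c) via R1 from reach(a,e), reach(e,c)
round 2: derive reach(c,e) via R1 from reach(c,a), reach(a,e)
round 2: derive reach(c,h) via R1 from reach(c,a), reach(a,h)
round 2: derive reach(e,e) via R1 from reach(e,a), reach(a,e)
round 2: derive reach(e,h) via R1 from reach(e,a), reach(a,h)
round 2: derive reach(h,a) via R1 from reach(h,c), reach(c,a)
round 3: derive reach(c,c) via R1 from reach(c,a), reach(a,c)
round 3: derive reach(h,e) via R1 from reach(h,a), reach(a,e)
round 3: derive reach(h,h) via R1 from reach(h,a), reach(a,h)

no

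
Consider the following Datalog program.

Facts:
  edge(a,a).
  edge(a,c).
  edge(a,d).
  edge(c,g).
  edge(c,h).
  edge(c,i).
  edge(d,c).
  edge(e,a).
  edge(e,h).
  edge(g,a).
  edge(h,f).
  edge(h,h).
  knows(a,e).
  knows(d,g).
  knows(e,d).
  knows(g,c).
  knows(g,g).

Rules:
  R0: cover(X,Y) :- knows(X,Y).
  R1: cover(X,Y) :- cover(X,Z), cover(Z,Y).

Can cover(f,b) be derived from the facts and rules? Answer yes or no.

round 1: derive cover(a,e) via R0 from knows(a,e)
round 1: derive cover(d,g) via R0 from knows(d,g)
round 1: derive cover(e,d) via R0 from knows(e,d)
round 1: derive cover(g,c) via R0 from knows(g,c)
round 1: derive cover(g,g) via R0 from knows(g,g)
round 2: derive cover(a,d) via R1 from cover(a,e), cover(e,d)
round 2: derive cover(d,c) via R1 from cover(d,g), cover(g,c)
round 2: derive cover(e,g) via R1 from cover(e,d), cover(d,g)
round 3: derive cover(a,c) via R1 from cover(a,d), cover(d,c)
round 3: derive cover(a,g) via R1 from cover(a,d), cover(d,g)
round 3: derive cover(e,c) via R1 from cover(e,d), cover(d,c)

no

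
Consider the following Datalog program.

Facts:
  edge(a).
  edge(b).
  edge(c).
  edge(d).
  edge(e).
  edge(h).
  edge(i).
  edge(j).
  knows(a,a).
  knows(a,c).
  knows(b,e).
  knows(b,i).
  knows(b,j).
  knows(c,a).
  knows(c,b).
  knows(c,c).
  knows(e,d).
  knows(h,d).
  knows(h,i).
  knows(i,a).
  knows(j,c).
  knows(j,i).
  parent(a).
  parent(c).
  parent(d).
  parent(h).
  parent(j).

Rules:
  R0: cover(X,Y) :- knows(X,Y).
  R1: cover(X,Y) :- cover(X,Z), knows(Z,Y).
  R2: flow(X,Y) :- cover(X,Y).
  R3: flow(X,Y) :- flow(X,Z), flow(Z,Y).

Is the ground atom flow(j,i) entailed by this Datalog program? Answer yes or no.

round 1: derive cover(a,a) via R0 from knows(a,a)
round 1: derive cover(a,c) via R0 from knows(a,c)
round 1: derive cover(b,e) via R0 from knows(b,e)
round 1: derive cover(b,i) via R0 from knows(b,i)
round 1: derive cover(b,j) via R0 from knows(b,j)
round 1: derive cover(c,a) via R0 from knows(c,a)
round 1: derive cover(c,b) via R0 from knows(c,b)
round 1: derive cover(c,c) via R0 from knows(c,c)
round 1: derive cover(e,d) via R0 from knows(e,d)
round 1: derive cover(h,d) via R0 from knows(h,d)
round 1: derive cover(h,i) via R0 from knows(h,i)
round 1: derive cover(i,a) via R0 from knows(i,a)
round 1: derive cover(j,c) via R0 from knows(j,c)
round 1: derive cover(j,i) via R0 from knows(j,i)
round 2: derive cover(a,b) via R1 from cover(a,c), knows(c,b)
round 2: derive cover(b,a) via R1 from cover(b,i), knows(i,a)
round 2: derive cover(b,c) via R1 from cover(b,j), knows(j,c)
round 2: derive cover(b,d) via R1 from cover(b,e), knows(e,d)
round 2: derive cover(c,e) via R1 from cover(c,b), knows(b,e)
round 2: derive cover(c,i) via R1 from cover(c,b), knows(b,i)
round 2: derive cover(c,j) via R1 from cover(c,b), knows(b,j)
round 2: derive cover(h,a) via R1 from cover(h,i), knows(i,a)
round 2: derive cover(i,c) via R1 from cover(i,a), knows(a,c)
round 2: derive cover(j,a) via R1 from cover(j,c), knows(c,a)
round 2: derive cover(j,b) via R1 from cover(j,c), knows(c,b)
round 2: derive flow(a,a) via R2 from cover(a,a)
round 2: derive flow(a,c) via R2 from cover(a,c)
round 2: derive flow(b,e) via R2 from cover(b,e)
round 2: derive flow(b,i) via R2 from cover(b,i)
round 2: derive flow(b,j) via R2 from cover(b,j)
round 2: derive flow(c,a) via R2 from cover(c,a)
round 2: derive flow(c,b) via R2 from cover(c,b)
round 2: derive flow(c,c) via R2 from cover(c,c)
round 2: derive flow(e,d) via R2 from cover(e,d)
round 2: derive flow(h,d) via R2 from cover(h,d)
round 2: derive flow(h,i) via R2 from cover(h,i)
round 2: derive flow(i,a) via R2 from cover(i,a)
round 2: derive flow(j,c) via R2 from cover(j,c)
round 2: derive flow(j,i) via R2 from cover(j,i)
round 3: derive cover(a,e) via R1 from cover(a,b), knows(b,e)
round 3: derive cover(a,i) via R1 from cover(a,b), knows(b,i)
round 3: derive cover(a,j) via R1 from cover(a,b), knows(b,j)
round 3: derive cover(b,b) via R1 from cover(b,c), knows(c,b)
round 3: derive cover(c,d) via R1 from cover(c,e), knows(e,d)
round 3: derive cover(h,c) via R1 from cover(h,a), knows(a,c)
round 3: derive cover(i,b) via R1 from cover(i,c), knows(c,b)
round 3: derive cover(j,e) via R1 from cover(j,b), knows(b,e)
round 3: derive cover(j,j) via R1 from cover(j,b), knows(b,j)
round 3: derive flow(a,b) via R2 from cover(a,b)
round 3: derive flow(b,a) via R2 from cover(b,a)
round 3: derive flow(b,c) via R2 from cover(b,c)
round 3: derive flow(b,d) via R2 from cover(b,d)
round 3: derive flow(c,e) via R2 from cover(c,e)
round 3: derive flow(c,i) via R2 from cover(c,i)
round 3: derive flow(c,j) via R2 from cover(c,j)
round 3: derive flow(h,a) via R2 from cover(h,a)
round 3: derive flow(i,c) via R2 from cover(i,c)
round 3: derive flow(j,a) via R2 from cover(j,a)
round 3: derive flow(j,b) via R2 from cover(j,b)
round 4: derive cover(a,d) via R1 from cover(a,e), knows(e,d)
round 4: derive cover(h,b) via R1 from cover(h,c), knows(c,b)
round 4: derive cover(i,e) via R1 from cover(i,b), knows(b,e)
round 4: derive cover(i,i) via R1 from cover(i,b), knows(b,i)
round 4: derive cover(i,j) via R1 from cover(i,b), knows(b,j)
round 4: derive cover(j,d) via R1 from cover(j,e), knows(e,d)
round 4: derive flow(a,e) via R2 from cover(a,e)
round 4: derive flow(a,i) via R2 from cover(a,i)
round 4: derive flow(a,j) via R2 from cover(a,j)
round 4: derive flow(b,b) via R2 from cover(b,b)
round 4: derive flow(c,d) via R2 from cover(c,d)
round 4: derive flow(h,c) via R2 from cover(h,c)
round 4: derive flow(i,b) via R2 from cover(i,b)
round 4: derive flow(j,e) via R2 from cover(j,e)
round 4: derive flow(j,j) via R2 from cover(j,j)
round 4: derive flow(a,d) via R3 from flow(a,b), flow(b,d)
round 4: derive flow(h,b) via R3 from flow(h,a), flow(a,b)
round 4: derive flow(i,e) via R3 from flow(i,c), flow(c,e)
round 4: derive flow(i,i) via R3 from flow(i,c), flow(c,i)
round 4: derive flow(i,j) via R3 from flow(i,c), flow(c,j)
round 4: derive flow(j,d) via R3 from flow(j,b), flow(b,d)
round 5: derive cover(h,e) via R1 from cover(h,b), knows(b,e)
round 5: derive cover(h,j) via R1 from cover(h,b), knows(b,j)
round 5: derive cover(i,d) via R1 from cover(i,e), knows(e,d)
round 5: derive flow(h,e) via R3 from flow(h,a), flow(a,e)
round 5: derive flow(h,j) via R3 from flow(h,a), flow(a,j)
round 5: derive flow(i,d) via R3 from flow(i,a), flow(a,d)

yes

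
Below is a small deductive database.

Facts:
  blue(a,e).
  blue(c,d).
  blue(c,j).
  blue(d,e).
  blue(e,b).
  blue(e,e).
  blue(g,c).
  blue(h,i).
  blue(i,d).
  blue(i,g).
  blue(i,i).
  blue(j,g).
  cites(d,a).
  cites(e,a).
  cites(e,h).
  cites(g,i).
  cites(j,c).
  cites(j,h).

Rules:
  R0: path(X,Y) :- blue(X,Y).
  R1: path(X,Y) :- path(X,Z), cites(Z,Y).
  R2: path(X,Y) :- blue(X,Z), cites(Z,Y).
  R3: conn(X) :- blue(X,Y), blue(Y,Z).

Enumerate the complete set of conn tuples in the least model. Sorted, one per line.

conn(a)
conn(c)
conn(d)
conn(e)
conn(g)
conn(h)
conn(i)
conn(j)

round 1: derive conn(a) via R3 from blue(a,e), blue(e,b)
round 1: derive conn(c) via R3 from blue(c,d), blue(d,e)
round 1: derive conn(d) via R3 from blue(d,e), blue(e,b)
round 1: derive conn(e) via R3 from blue(e,e), blue(e,b)
round 1: derive conn(g) via R3 from blue(g,c), blue(c,d)
round 1: derive conn(h) via R3 from blue(h,i), blue(i,d)
round 1: derive conn(i) via R3 from blue(i,d), blue(d,e)
round 1: derive conn(j) via R3 from blue(j,g), blue(g,c)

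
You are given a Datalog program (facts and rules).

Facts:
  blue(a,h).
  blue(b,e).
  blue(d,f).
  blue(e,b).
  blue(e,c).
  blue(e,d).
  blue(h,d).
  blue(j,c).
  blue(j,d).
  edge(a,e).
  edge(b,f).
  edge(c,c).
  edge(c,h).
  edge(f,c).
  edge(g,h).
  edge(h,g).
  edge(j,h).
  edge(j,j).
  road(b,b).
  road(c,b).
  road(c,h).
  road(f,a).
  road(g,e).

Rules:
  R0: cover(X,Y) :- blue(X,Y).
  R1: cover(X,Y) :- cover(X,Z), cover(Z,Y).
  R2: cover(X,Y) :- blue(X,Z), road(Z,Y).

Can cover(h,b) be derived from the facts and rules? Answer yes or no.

no

round 1: derive cover(a,h) via R0 from blue(a,h)
round 1: derive cover(b,e) via R0 from blue(b,e)
round 1: derive cover(d,f) via R0 from blue(d,f)
round 1: derive cover(e,b) via R0 from blue(e,b)
round 1: derive cover(e,c) via R0 from blue(e,c)
round 1: derive cover(e,d) via R0 from blue(e,d)
round 1: derive cover(h,d) via R0 from blue(h,d)
round 1: derive cover(j,c) via R0 from blue(j,c)
round 1: derive cover(j,d) via R0 from blue(j,d)
round 1: derive cover(d,a) via R2 from blue(d,f), road(f,a)
round 1: derive cover(e,h) via R2 from blue(e,c), road(c,h)
round 1: derive cover(j,b) via R2 from blue(j,c), road(c,b)
round 1: derive cover(j,h) via R2 from blue(j,c), road(c,h)
round 2: derive cover(a,d) via R1 from cover(a,h), cover(h,d)
round 2: derive cover(b,b) via R1 from cover(b,e), cover(e,b)
round 2: derive cover(b,c) via R1 from cover(b,e), cover(e,c)
round 2: derive cover(b,d) via R1 from cover(b,e), cover(e,d)
round 2: derive cover(b,h) via R1 from cover(b,e), cover(e,h)
round 2: derive cover(d,h) via R1 from cover(d,a), cover(a,h)
round 2: derive cover(e,a) via R1 from cover(e,d), cover(d,a)
round 2: derive cover(e,e) via R1 from cover(e,b), cover(b,e)
round 2: derive cover(e,f) via R1 from cover(e,d), cover(d,f)
round 2: derive cover(h,a) via R1 from cover(h,d), cover(d,a)
round 2: derive cover(h,f) via R1 from cover(h,d), cover(d,f)
round 2: derive cover(j,a) via R1 from cover(j,d), cover(d,a)
round 2: derive cover(j,e) via R1 from cover(j,b), cover(b,e)
round 2: derive cover(j,f) via R1 from cover(j,d), cover(d,f)
round 3: derive cover(a,a) via R1 from cover(a,d), cover(d,a)
round 3: derive cover(a,f) via R1 from cover(a,d), cover(d,f)
round 3: derive cover(b,a) via R1 from cover(b,d), cover(d,a)
round 3: derive cover(b,f) via R1 from cover(b,d), cover(d,f)
round 3: derive cover(d,d) via R1 from cover(d,a), cover(a,d)
round 3: derive cover(h,h) via R1 from cover(h,a), cover(a,h)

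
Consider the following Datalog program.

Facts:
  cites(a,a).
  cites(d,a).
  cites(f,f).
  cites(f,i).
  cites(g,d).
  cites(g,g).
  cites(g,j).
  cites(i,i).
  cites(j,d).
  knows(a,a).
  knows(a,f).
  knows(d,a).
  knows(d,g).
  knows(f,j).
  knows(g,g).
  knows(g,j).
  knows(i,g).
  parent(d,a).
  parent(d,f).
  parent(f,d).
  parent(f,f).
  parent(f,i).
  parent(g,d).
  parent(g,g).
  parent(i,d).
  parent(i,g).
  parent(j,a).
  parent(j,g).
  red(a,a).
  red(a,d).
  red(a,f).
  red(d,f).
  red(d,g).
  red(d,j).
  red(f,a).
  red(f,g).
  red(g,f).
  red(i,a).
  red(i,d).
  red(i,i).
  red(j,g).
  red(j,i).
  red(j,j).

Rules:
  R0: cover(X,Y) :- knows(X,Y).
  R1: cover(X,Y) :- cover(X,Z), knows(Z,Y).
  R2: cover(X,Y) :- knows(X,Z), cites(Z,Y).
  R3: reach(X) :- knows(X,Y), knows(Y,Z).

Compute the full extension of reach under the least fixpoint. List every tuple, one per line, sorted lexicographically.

round 1: derive reach(a) via R3 from knows(a,a), knows(a,a)
round 1: derive reach(d) via R3 from knows(d,a), knows(a,a)
round 1: derive reach(g) via R3 from knows(g,g), knows(g,g)
round 1: derive reach(i) via R3 from knows(i,g), knows(g,g)

reach(a)
reach(d)
reach(g)
reach(i)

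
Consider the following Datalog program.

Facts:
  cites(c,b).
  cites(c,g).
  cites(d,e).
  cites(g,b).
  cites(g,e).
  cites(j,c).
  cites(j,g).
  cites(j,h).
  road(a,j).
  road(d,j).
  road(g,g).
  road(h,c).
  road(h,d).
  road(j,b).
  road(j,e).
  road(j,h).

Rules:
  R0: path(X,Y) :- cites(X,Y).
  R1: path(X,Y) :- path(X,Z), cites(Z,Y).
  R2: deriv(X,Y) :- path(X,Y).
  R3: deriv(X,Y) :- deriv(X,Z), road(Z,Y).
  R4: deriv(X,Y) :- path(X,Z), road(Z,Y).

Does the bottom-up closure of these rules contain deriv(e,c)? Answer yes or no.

no

round 1: derive path(c,b) via R0 from cites(c,b)
round 1: derive path(c,g) via R0 from cites(c,g)
round 1: derive path(d,e) via R0 from cites(d,e)
round 1: derive path(g,b) via R0 from cites(g,b)
round 1: derive path(g,e) via R0 from cites(g,e)
round 1: derive path(j,c) via R0 from cites(j,c)
round 1: derive path(j,g) via R0 from cites(j,g)
round 1: derive path(j,h) via R0 from cites(j,h)
round 2: derive path(c,e) via R1 from path(c,g), cites(g,e)
round 2: derive path(j,b) via R1 from path(j,c), cites(c,b)
round 2: derive path(j,e) via R1 from path(j,g), cites(g,e)
round 2: derive deriv(c,b) via R2 from path(c,b)
round 2: derive deriv(c,g) via R2 from path(c,g)
round 2: derive deriv(d,e) via R2 from path(d,e)
round 2: derive deriv(g,b) via R2 from path(g,b)
round 2: derive deriv(g,e) via R2 from path(g,e)
round 2: derive deriv(j,c) via R2 from path(j,c)
round 2: derive deriv(j,g) via R2 from path(j,g)
round 2: derive deriv(j,h) via R2 from path(j,h)
round 2: derive deriv(j,d) via R4 from path(j,h), road(h,d)
round 3: derive deriv(c,e) via R2 from path(c,e)
round 3: derive deriv(j,b) via R2 from path(j,b)
round 3: derive deriv(j,e) via R2 from path(j,e)
round 3: derive deriv(j,j) via R3 from deriv(j,d), road(d,j)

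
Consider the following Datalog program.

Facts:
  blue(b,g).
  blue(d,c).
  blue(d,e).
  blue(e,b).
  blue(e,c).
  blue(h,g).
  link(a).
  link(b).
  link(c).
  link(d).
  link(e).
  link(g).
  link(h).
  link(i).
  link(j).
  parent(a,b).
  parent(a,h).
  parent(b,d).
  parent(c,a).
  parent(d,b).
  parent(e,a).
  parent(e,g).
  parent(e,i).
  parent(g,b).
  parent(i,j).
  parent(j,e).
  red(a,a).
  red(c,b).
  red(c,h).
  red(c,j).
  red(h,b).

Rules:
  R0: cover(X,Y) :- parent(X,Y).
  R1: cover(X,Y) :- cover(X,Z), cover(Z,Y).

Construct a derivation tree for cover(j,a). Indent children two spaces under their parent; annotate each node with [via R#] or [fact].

round 1: derive cover(a,b) via R0 from parent(a,b)
round 1: derive cover(a,h) via R0 from parent(a,h)
round 1: derive cover(b,d) via R0 from parent(b,d)
round 1: derive cover(c,a) via R0 from parent(c,a)
round 1: derive cover(d,b) via R0 from parent(d,b)
round 1: derive cover(e,a) via R0 from parent(e,a)
round 1: derive cover(e,g) via R0 from parent(e,g)
round 1: derive cover(e,i) via R0 from parent(e,i)
round 1: derive cover(g,b) via R0 from parent(g,b)
round 1: derive cover(i,j) via R0 from parent(i,j)
round 1: derive cover(j,e) via R0 from parent(j,e)
round 2: derive cover(a,d) via R1 from cover(a,b), cover(b,d)
round 2: derive cover(b,b) via R1 from cover(b,d), cover(d,b)
round 2: derive cover(c,b) via R1 from cover(c,a), cover(a,b)
round 2: derive cover(c,h) via R1 from cover(c,a), cover(a,h)
round 2: derive cover(d,d) via R1 from cover(d,b), cover(b,d)
round 2: derive cover(e,b) via R1 from cover(e,a), cover(a,b)
round 2: derive cover(e,h) via R1 from cover(e,a), cover(a,h)
round 2: derive cover(e,j) via R1 from cover(e,i), cover(i,j)
round 2: derive cover(g,d) via R1 from cover(g,b), cover(b,d)
round 2: derive cover(i,e) via R1 from cover(i,j), cover(j,e)
round 2: derive cover(j,a) via R1 from cover(j,e), cover(e,a)
round 2: derive cover(j,g) via R1 from cover(j,e), cover(e,g)
round 2: derive cover(j,i) via R1 from cover(j,e), cover(e,i)
round 3: derive cover(c,d) via R1 from cover(c,a), cover(a,d)
round 3: derive cover(e,d) via R1 from cover(e,a), cover(a,d)
round 3: derive cover(e,e) via R1 from cover(e,i), cover(i,e)
round 3: derive cover(i,a) via R1 from cover(i,e), cover(e,a)
round 3: derive cover(i,b) via R1 from cover(i,e), cover(e,b)
round 3: derive cover(i,g) via R1 from cover(i,e), cover(e,g)
round 3: derive cover(i,h) via R1 from cover(i,e), cover(e,h)
round 3: derive cover(i,i) via R1 from cover(i,e), cover(e,i)
round 3: derive cover(j,b) via R1 from cover(j,a), cover(a,b)
round 3: derive cover(j,d) via R1 from cover(j,a), cover(a,d)
round 3: derive cover(j,h) via R1 from cover(j,a), cover(a,h)
round 3: derive cover(j,j) via R1 from cover(j,e), cover(e,j)
round 4: derive cover(i,d) via R1 from cover(i,a), cover(a,d)

cover(j,a)  [via R1]
  cover(j,e)  [via R0]
    parent(j,e)  [fact]
  cover(e,a)  [via R0]
    parent(e,a)  [fact]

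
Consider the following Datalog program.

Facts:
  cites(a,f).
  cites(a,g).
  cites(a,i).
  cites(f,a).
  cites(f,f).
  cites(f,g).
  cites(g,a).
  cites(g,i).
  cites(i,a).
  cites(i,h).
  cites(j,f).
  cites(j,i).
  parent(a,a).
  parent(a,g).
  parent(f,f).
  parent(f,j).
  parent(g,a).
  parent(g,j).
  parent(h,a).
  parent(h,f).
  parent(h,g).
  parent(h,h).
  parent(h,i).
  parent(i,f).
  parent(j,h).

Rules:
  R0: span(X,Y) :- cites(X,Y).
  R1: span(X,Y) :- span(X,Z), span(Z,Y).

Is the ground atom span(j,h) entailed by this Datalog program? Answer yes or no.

round 1: derive span(a,f) via R0 from cites(a,f)
round 1: derive span(a,g) via R0 from cites(a,g)
round 1: derive span(a,i) via R0 from cites(a,i)
round 1: derive span(f,a) via R0 from cites(f,a)
round 1: derive span(f,f) via R0 from cites(f,f)
round 1: derive span(f,g) via R0 from cites(f,g)
round 1: derive span(g,a) via R0 from cites(g,a)
round 1: derive span(g,i) via R0 from cites(g,i)
round 1: derive span(i,a) via R0 from cites(i,a)
round 1: derive span(i,h) via R0 from cites(i,h)
round 1: derive span(j,f) via R0 from cites(j,f)
round 1: derive span(j,i) via R0 from cites(j,i)
round 2: derive span(a,a) via R1 from span(a,f), span(f,a)
round 2: derive span(a,h) via R1 from span(a,i), span(i,h)
round 2: derive span(f,i) via R1 from span(f,a), span(a,i)
round 2: derive span(g,f) via R1 from span(g,a), span(a,f)
round 2: derive span(g,g) via R1 from span(g,a), span(a,g)
round 2: derive span(g,h) via R1 from span(g,i), span(i,h)
round 2: derive span(i,f) via R1 from span(i,a), span(a,f)
round 2: derive span(i,g) via R1 from span(i,a), span(a,g)
round 2: derive span(i,i) via R1 from span(i,a), span(a,i)
round 2: derive span(j,a) via R1 from span(j,f), span(f,a)
round 2: derive span(j,g) via R1 from span(j,f), span(f,g)
round 2: derive span(j,h) via R1 from span(j,i), span(i,h)
round 3: derive span(f,h) via R1 from span(f,a), span(a,h)

yes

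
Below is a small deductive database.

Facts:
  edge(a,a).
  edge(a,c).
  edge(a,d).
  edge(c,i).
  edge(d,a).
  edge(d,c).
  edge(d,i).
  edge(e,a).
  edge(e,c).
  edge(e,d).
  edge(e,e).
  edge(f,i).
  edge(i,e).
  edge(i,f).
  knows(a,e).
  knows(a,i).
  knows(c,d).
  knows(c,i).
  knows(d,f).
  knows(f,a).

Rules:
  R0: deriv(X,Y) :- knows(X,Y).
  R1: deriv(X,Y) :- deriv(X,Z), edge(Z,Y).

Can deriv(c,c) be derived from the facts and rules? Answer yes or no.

round 1: derive deriv(a,e) via R0 from knows(a,e)
round 1: derive deriv(a,i) via R0 from knows(a,i)
round 1: derive deriv(c,d) via R0 from knows(c,d)
round 1: derive deriv(c,i) via R0 from knows(c,i)
round 1: derive deriv(d,f) via R0 from knows(d,f)
round 1: derive deriv(f,a) via R0 from knows(f,a)
round 2: derive deriv(a,a) via R1 from deriv(a,e), edge(e,a)
round 2: derive deriv(a,c) via R1 from deriv(a,e), edge(e,c)
round 2: derive deriv(a,d) via R1 from deriv(a,e), edge(e,d)
round 2: derive deriv(a,f) via R1 from deriv(a,i), edge(i,f)
round 2: derive deriv(c,a) via R1 from deriv(c,d), edge(d,a)
round 2: derive deriv(c,c) via R1 from deriv(c,d), edge(d,c)
round 2: derive deriv(c,e) via R1 from deriv(c,i), edge(i,e)
round 2: derive deriv(c,f) via R1 from deriv(c,i), edge(i,f)
round 2: derive deriv(d,i) via R1 from deriv(d,f), edge(f,i)
round 2: derive deriv(f,c) via R1 from deriv(f,a), edge(a,c)
round 2: derive deriv(f,d) via R1 from deriv(f,a), edge(a,d)
round 3: derive deriv(d,e) via R1 from deriv(d,i), edge(i,e)
round 3: derive deriv(f,i) via R1 from deriv(f,c), edge(c,i)
round 4: derive deriv(d,a) via R1 from deriv(d,e), edge(e,a)
round 4: derive deriv(d,c) via R1 from deriv(d,e), edge(e,c)
round 4: derive deriv(d,d) via R1 from deriv(d,e), edge(e,d)
round 4: derive deriv(f,e) via R1 from deriv(f,i), edge(i,e)
round 4: derive deriv(f,f) via R1 from deriv(f,i), edge(i,f)

yes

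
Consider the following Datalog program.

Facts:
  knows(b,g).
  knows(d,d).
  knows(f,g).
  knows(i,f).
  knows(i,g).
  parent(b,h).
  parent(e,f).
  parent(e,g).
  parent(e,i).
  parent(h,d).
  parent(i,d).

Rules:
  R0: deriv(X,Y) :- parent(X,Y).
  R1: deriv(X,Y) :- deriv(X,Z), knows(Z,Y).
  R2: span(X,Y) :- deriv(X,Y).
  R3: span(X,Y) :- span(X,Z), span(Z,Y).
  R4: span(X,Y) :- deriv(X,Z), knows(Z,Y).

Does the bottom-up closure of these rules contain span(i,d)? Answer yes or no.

round 1: derive deriv(b,h) via R0 from parent(b,h)
round 1: derive deriv(e,f) via R0 from parent(e,f)
round 1: derive deriv(e,g) via R0 from parent(e,g)
round 1: derive deriv(e,i) via R0 from parent(e,i)
round 1: derive deriv(h,d) via R0 from parent(h,d)
round 1: derive deriv(i,d) via R0 from parent(i,d)
round 2: derive span(b,h) via R2 from deriv(b,h)
round 2: derive span(e,f) via R2 from deriv(e,f)
round 2: derive span(e,g) via R2 from deriv(e,g)
round 2: derive span(e,i) via R2 from deriv(e,i)
round 2: derive span(h,d) via R2 from deriv(h,d)
round 2: derive span(i,d) via R2 from deriv(i,d)
round 3: derive span(b,d) via R3 from span(b,h), span(h,d)
round 3: derive span(e,d) via R3 from span(e,i), span(i,d)

yes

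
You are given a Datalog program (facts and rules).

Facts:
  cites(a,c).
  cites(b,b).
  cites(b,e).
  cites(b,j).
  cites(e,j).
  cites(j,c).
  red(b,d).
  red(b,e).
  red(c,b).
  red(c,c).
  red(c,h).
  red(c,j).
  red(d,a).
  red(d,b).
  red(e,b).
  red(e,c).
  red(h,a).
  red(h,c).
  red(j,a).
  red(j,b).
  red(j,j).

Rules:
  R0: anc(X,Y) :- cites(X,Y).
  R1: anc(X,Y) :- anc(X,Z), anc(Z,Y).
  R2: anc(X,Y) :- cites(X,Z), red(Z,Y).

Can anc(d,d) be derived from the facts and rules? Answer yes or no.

no

round 1: derive anc(a,c) via R0 from cites(a,c)
round 1: derive anc(b,b) via R0 from cites(b,b)
round 1: derive anc(b,e) via R0 from cites(b,e)
round 1: derive anc(b,j) via R0 from cites(b,j)
round 1: derive anc(e,j) via R0 from cites(e,j)
round 1: derive anc(j,c) via R0 from cites(j,c)
round 1: derive anc(a,b) via R2 from cites(a,c), red(c,b)
round 1: derive anc(a,h) via R2 from cites(a,c), red(c,h)
round 1: derive anc(a,j) via R2 from cites(a,c), red(c,j)
round 1: derive anc(b,a) via R2 from cites(b,j), red(j,a)
round 1: derive anc(b,c) via R2 from cites(b,e), red(e,c)
round 1: derive anc(b,d) via R2 from cites(b,b), red(b,d)
round 1: derive anc(e,a) via R2 from cites(e,j), red(j,a)
round 1: derive anc(e,b) via R2 from cites(e,j), red(j,b)
round 1: derive anc(j,b) via R2 from cites(j,c), red(c,b)
round 1: derive anc(j,h) via R2 from cites(j,c), red(c,h)
round 1: derive anc(j,j) via R2 from cites(j,c), red(c,j)
round 2: derive anc(a,a) via R1 from anc(a,b), anc(b,a)
round 2: derive anc(a,d) via R1 from anc(a,b), anc(b,d)
round 2: derive anc(a,e) via R1 from anc(a,b), anc(b,e)
round 2: derive anc(b,h) via R1 from anc(b,a), anc(a,h)
round 2: derive anc(e,c) via R1 from anc(e,a), anc(a,c)
round 2: derive anc(e,d) via R1 from anc(e,b), anc(b,d)
round 2: derive anc(e,e) via R1 from anc(e,b), anc(b,e)
round 2: derive anc(e,h) via R1 from anc(e,a), anc(a,h)
round 2: derive anc(j,a) via R1 from anc(j,b), anc(b,a)
round 2: derive anc(j,d) via R1 from anc(j,b), anc(b,d)
round 2: derive anc(j,e) via R1 from anc(j,b), anc(b,e)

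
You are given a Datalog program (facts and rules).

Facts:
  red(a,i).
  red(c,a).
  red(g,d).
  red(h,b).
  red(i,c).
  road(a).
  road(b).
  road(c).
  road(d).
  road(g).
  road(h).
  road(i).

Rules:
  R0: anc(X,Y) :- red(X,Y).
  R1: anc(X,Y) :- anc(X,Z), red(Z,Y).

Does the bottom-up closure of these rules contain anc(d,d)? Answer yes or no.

no

round 1: derive anc(a,i) via R0 from red(a,i)
round 1: derive anc(c,a) via R0 from red(c,a)
round 1: derive anc(g,d) via R0 from red(g,d)
round 1: derive anc(h,b) via R0 from red(h,b)
round 1: derive anc(i,c) via R0 from red(i,c)
round 2: derive anc(a,c) via R1 from anc(a,i), red(i,c)
round 2: derive anc(c,i) via R1 from anc(c,a), red(a,i)
round 2: derive anc(i,a) via R1 from anc(i,c), red(c,a)
round 3: derive anc(a,a) via R1 from anc(a,c), red(c,a)
round 3: derive anc(c,c) via R1 from anc(c,i), red(i,c)
round 3: derive anc(i,i) via R1 from anc(i,a), red(a,i)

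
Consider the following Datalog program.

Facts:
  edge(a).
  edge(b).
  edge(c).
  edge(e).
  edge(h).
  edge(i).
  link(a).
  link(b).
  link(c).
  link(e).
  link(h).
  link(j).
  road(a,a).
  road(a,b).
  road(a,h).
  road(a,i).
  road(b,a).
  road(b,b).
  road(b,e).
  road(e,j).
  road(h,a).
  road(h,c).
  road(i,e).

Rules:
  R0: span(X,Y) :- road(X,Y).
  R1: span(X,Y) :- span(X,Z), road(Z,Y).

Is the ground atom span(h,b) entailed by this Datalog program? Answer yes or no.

yes

round 1: derive span(a,a) via R0 from road(a,a)
round 1: derive span(a,b) via R0 from road(a,b)
round 1: derive span(a,h) via R0 from road(a,h)
round 1: derive span(a,i) via R0 from road(a,i)
round 1: derive span(b,a) via R0 from road(b,a)
round 1: derive span(b,b) via R0 from road(b,b)
round 1: derive span(b,e) via R0 from road(b,e)
round 1: derive span(e,j) via R0 from road(e,j)
round 1: derive span(h,a) via R0 from road(h,a)
round 1: derive span(h,c) via R0 from road(h,c)
round 1: derive span(i,e) via R0 from road(i,e)
round 2: derive span(a,c) via R1 from span(a,h), road(h,c)
round 2: derive span(a,e) via R1 from span(a,b), road(b,e)
round 2: derive span(b,h) via R1 from span(b,a), road(a,h)
round 2: derive span(b,i) via R1 from span(b,a), road(a,i)
round 2: derive span(b,j) via R1 from span(b,e), road(e,j)
round 2: derive span(h,b) via R1 from span(h,a), road(a,b)
round 2: derive span(h,h) via R1 from span(h,a), road(a,h)
round 2: derive span(h,i) via R1 from span(h,a), road(a,i)
round 2: derive span(i,j) via R1 from span(i,e), road(e,j)
round 3: derive span(a,j) via R1 from span(a,e), road(e,j)
round 3: derive span(b,c) via R1 from span(b,h), road(h,c)
round 3: derive span(h,e) via R1 from span(h,b), road(b,e)
round 4: derive span(h,j) via R1 from span(h,e), road(e,j)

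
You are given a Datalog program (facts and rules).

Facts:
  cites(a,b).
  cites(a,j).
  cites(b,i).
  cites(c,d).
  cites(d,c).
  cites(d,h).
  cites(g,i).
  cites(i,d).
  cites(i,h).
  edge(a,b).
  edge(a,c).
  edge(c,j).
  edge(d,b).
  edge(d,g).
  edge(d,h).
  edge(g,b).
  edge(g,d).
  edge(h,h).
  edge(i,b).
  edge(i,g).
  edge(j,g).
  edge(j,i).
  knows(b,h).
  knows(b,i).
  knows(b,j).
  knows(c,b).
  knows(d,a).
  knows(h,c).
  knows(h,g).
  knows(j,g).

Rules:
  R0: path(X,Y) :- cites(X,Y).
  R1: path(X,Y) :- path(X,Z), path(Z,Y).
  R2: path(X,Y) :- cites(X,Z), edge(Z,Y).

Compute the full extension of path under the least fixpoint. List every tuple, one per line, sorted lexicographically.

path(a,b)
path(a,c)
path(a,d)
path(a,g)
path(a,h)
path(a,i)
path(a,j)
path(b,b)
path(b,c)
path(b,d)
path(b,g)
path(b,h)
path(b,i)
path(b,j)
path(c,b)
path(c,c)
path(c,d)
path(c,g)
path(c,h)
path(c,i)
path(c,j)
path(d,b)
path(d,c)
path(d,d)
path(d,g)
path(d,h)
path(d,i)
path(d,j)
path(g,b)
path(g,c)
path(g,d)
path(g,g)
path(g,h)
path(g,i)
path(g,j)
path(i,b)
path(i,c)
path(i,d)
path(i,g)
path(i,h)
path(i,i)
path(i,j)

round 1: derive path(a,b) via R0 from cites(a,b)
round 1: derive path(a,j) via R0 from cites(a,j)
round 1: derive path(b,i) via R0 from cites(b,i)
round 1: derive path(c,d) via R0 from cites(c,d)
round 1: derive path(d,c) via R0 from cites(d,c)
round 1: derive path(d,h) via R0 from cites(d,h)
round 1: derive path(g,i) via R0 from cites(g,i)
round 1: derive path(i,d) via R0 from cites(i,d)
round 1: derive path(i,h) via R0 from cites(i,h)
round 1: derive path(a,g) via R2 from cites(a,j), edge(j,g)
round 1: derive path(a,i) via R2 from cites(a,j), edge(j,i)
round 1: derive path(b,b) via R2 from cites(b,i), edge(i,b)
round 1: derive path(b,g) via R2 from cites(b,i), edge(i,g)
round 1: derive path(c,b) via R2 from cites(c,d), edge(d,b)
round 1: derive path(c,g) via R2 from cites(c,d), edge(d,g)
round 1: derive path(c,h) via R2 from cites(c,d), edge(d,h)
round 1: derive path(d,j) via R2 from cites(d,c), edge(c,j)
round 1: derive path(g,b) via R2 from cites(g,i), edge(i,b)
round 1: derive path(g,g) via R2 from cites(g,i), edge(i,g)
round 1: derive path(i,b) via R2 from cites(i,d), edge(d,b)
round 1: derive path(i,g) via R2 from cites(i,d), edge(d,g)
round 2: derive path(a,d) via R1 from path(a,i), path(i,d)
round 2: derive path(a,h) via R1 from path(a,i), path(i,h)
round 2: derive path(b,d) via R1 from path(b,i), path(i,d)
round 2: derive path(b,h) via R1 from path(b,i), path(i,h)
round 2: derive path(c,c) via R1 from path(c,d), path(d,c)
round 2: derive path(c,i) via R1 from path(c,b), path(b,i)
round 2: derive path(c,j) via R1 from path(c,d), path(d,j)
round 2: derive path(d,b) via R1 from path(d,c), path(c,b)
round 2: derive path(d,d) via R1 from path(d,c), path(c,d)
round 2: derive path(d,g) via R1 from path(d,c), path(c,g)
round 2: derive path(g,d) via R1 from path(g,i), path(i,d)
round 2: derive path(g,h) via R1 from path(g,i), path(i,h)
round 2: derive path(i,c) via R1 from path(i,d), path(d,c)
round 2: derive path(i,i) via R1 from path(i,b), path(b,i)
round 2: derive path(i,j) via R1 from path(i,d), path(d,j)
round 3: derive path(a,c) via R1 from path(a,d), path(d,c)
round 3: derive path(b,c) via R1 from path(b,d), path(d,c)
round 3: derive path(b,j) via R1 from path(b,d), path(d,j)
round 3: derive path(d,i) via R1 from path(d,b), path(b,i)
round 3: derive path(g,c) via R1 from path(g,d), path(d,c)
round 3: derive path(g,j) via R1 from path(g,d), path(d,j)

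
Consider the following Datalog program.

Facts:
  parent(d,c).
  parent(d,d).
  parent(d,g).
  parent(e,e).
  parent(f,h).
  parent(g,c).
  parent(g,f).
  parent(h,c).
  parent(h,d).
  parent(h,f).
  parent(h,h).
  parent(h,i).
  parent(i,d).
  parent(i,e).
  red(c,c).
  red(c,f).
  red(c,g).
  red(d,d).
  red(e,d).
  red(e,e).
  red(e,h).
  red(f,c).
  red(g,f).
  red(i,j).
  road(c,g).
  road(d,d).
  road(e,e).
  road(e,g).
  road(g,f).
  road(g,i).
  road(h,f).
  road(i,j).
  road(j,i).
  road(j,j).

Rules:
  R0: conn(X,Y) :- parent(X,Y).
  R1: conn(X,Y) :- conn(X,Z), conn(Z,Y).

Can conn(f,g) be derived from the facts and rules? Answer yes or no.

yes

round 1: derive conn(d,c) via R0 from parent(d,c)
round 1: derive conn(d,d) via R0 from parent(d,d)
round 1: derive conn(d,g) via R0 from parent(d,g)
round 1: derive conn(e,e) via R0 from parent(e,e)
round 1: derive conn(f,h) via R0 from parent(f,h)
round 1: derive conn(g,c) via R0 from parent(g,c)
round 1: derive conn(g,f) via R0 from parent(g,f)
round 1: derive conn(h,c) via R0 from parent(h,c)
round 1: derive conn(h,d) via R0 from parent(h,d)
round 1: derive conn(h,f) via R0 from parent(h,f)
round 1: derive conn(h,h) via R0 from parent(h,h)
round 1: derive conn(h,i) via R0 from parent(h,i)
round 1: derive conn(i,d) via R0 from parent(i,d)
round 1: derive conn(i,e) via R0 from parent(i,e)
round 2: derive conn(d,f) via R1 from conn(d,g), conn(g,f)
round 2: derive conn(f,c) via R1 from conn(f,h), conn(h,c)
round 2: derive conn(f,d) via R1 from conn(f,h), conn(h,d)
round 2: derive conn(f,f) via R1 from conn(f,h), conn(h,f)
round 2: derive conn(f,i) via R1 from conn(f,h), conn(h,i)
round 2: derive conn(g,h) via R1 from conn(g,f), conn(f,h)
round 2: derive conn(h,e) via R1 from conn(h,i), conn(i,e)
round 2: derive conn(h,g) via R1 from conn(h,d), conn(d,g)
round 2: derive conn(i,c) via R1 from conn(i,d), conn(d,c)
round 2: derive conn(i,g) via R1 from conn(i,d), conn(d,g)
round 3: derive conn(d,h) via R1 from conn(d,f), conn(f,h)
round 3: derive conn(d,i) via R1 from conn(d,f), conn(f,i)
round 3: derive conn(f,e) via R1 from conn(f,h), conn(h,e)
round 3: derive conn(f,g) via R1 from conn(f,d), conn(d,g)
round 3: derive conn(g,d) via R1 from conn(g,f), conn(f,d)
round 3: derive conn(g,e) via R1 from conn(g,h), conn(h,e)
round 3: derive conn(g,g) via R1 from conn(g,h), conn(h,g)
round 3: derive conn(g,i) via R1 from conn(g,f), conn(f,i)
round 3: derive conn(i,f) via R1 from conn(i,d), conn(d,f)
round 3: derive conn(i,h) via R1 from conn(i,g), conn(g,h)
round 4: derive conn(d,e) via R1 from conn(d,f), conn(f,e)
round 4: derive conn(i,i) via R1 from conn(i,d), conn(d,i)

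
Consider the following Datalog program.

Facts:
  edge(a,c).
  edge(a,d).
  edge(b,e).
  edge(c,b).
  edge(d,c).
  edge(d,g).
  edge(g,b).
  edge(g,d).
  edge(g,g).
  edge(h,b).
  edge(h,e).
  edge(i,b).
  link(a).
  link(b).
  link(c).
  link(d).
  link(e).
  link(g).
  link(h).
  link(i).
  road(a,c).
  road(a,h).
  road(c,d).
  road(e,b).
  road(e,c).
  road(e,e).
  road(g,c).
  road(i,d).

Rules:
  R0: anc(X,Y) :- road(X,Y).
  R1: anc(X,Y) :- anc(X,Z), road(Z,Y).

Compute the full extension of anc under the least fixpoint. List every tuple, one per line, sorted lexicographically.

anc(a,c)
anc(a,d)
anc(a,h)
anc(c,d)
anc(e,b)
anc(e,c)
anc(e,d)
anc(e,e)
anc(g,c)
anc(g,d)
anc(i,d)

round 1: derive anc(a,c) via R0 from road(a,c)
round 1: derive anc(a,h) via R0 from road(a,h)
round 1: derive anc(c,d) via R0 from road(c,d)
round 1: derive anc(e,b) via R0 from road(e,b)
round 1: derive anc(e,c) via R0 from road(e,c)
round 1: derive anc(e,e) via R0 from road(e,e)
round 1: derive anc(g,c) via R0 from road(g,c)
round 1: derive anc(i,d) via R0 from road(i,d)
round 2: derive anc(a,d) via R1 from anc(a,c), road(c,d)
round 2: derive anc(e,d) via R1 from anc(e,c), road(c,d)
round 2: derive anc(g,d) via R1 from anc(g,c), road(c,d)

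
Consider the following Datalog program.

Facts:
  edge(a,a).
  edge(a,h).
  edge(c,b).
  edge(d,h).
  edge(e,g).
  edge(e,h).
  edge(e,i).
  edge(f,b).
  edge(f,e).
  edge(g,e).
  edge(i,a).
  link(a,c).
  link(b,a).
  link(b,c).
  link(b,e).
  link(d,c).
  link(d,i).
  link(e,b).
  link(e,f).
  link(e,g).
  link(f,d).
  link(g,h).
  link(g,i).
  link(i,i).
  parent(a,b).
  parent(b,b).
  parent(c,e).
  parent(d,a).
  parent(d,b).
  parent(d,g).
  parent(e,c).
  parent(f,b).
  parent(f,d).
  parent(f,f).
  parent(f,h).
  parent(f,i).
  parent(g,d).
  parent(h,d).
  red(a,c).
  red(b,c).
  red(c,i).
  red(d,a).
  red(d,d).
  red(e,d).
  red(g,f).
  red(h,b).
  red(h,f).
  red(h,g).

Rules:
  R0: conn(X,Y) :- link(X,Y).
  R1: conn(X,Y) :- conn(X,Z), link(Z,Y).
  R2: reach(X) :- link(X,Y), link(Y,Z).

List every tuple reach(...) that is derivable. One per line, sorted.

round 1: derive reach(b) via R2 from link(b,a), link(a,c)
round 1: derive reach(d) via R2 from link(d,i), link(i,i)
round 1: derive reach(e) via R2 from link(e,b), link(b,a)
round 1: derive reach(f) via R2 from link(f,d), link(d,c)
round 1: derive reach(g) via R2 from link(g,i), link(i,i)
round 1: derive reach(i) via R2 from link(i,i), link(i,i)

reach(b)
reach(d)
reach(e)
reach(f)
reach(g)
reach(i)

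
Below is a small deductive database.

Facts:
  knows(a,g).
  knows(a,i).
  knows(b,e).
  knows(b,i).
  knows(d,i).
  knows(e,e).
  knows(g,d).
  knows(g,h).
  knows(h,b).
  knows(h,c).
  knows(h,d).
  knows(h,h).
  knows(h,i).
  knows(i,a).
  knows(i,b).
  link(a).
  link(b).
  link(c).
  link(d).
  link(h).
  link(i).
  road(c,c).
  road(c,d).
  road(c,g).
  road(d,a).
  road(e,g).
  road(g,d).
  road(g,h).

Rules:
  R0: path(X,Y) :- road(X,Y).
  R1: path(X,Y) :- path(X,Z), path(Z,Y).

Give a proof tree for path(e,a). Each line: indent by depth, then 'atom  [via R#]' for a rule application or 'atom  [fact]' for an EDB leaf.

round 1: derive path(c,c) via R0 from road(c,c)
round 1: derive path(c,d) via R0 from road(c,d)
round 1: derive path(c,g) via R0 from road(c,g)
round 1: derive path(d,a) via R0 from road(d,a)
round 1: derive path(e,g) via R0 from road(e,g)
round 1: derive path(g,d) via R0 from road(g,d)
round 1: derive path(g,h) via R0 from road(g,h)
round 2: derive path(c,a) via R1 from path(c,d), path(d,a)
round 2: derive path(c,h) via R1 from path(c,g), path(g,h)
round 2: derive path(e,d) via R1 from path(e,g), path(g,d)
round 2: derive path(e,h) via R1 from path(e,g), path(g,h)
round 2: derive path(g,a) via R1 from path(g,d), path(d,a)
round 3: derive path(e,a) via R1 from path(e,d), path(d,a)

path(e,a)  [via R1]
  path(e,d)  [via R1]
    path(e,g)  [via R0]
      road(e,g)  [fact]
    path(g,d)  [via R0]
      road(g,d)  [fact]
  path(d,a)  [via R0]
    road(d,a)  [fact]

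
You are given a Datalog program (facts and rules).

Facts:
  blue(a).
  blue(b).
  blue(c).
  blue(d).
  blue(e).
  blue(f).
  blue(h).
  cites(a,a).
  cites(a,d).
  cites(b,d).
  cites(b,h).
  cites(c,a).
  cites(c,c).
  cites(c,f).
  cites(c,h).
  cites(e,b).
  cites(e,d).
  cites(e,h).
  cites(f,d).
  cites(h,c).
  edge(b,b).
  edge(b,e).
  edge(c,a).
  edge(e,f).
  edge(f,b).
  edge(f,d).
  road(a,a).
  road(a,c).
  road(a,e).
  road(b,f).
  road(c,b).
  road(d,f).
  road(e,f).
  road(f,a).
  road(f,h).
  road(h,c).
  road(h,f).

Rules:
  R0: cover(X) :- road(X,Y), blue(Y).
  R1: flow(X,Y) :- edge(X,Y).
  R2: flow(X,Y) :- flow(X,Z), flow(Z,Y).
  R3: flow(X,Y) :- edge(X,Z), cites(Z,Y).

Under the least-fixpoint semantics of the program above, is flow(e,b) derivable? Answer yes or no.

round 1: derive flow(b,b) via R1 from edge(b,b)
round 1: derive flow(b,e) via R1 from edge(b,e)
round 1: derive flow(c,a) via R1 from edge(c,a)
round 1: derive flow(e,f) via R1 from edge(e,f)
round 1: derive flow(f,b) via R1 from edge(f,b)
round 1: derive flow(f,d) via R1 from edge(f,d)
round 1: derive flow(b,d) via R3 from edge(b,b), cites(b,d)
round 1: derive flow(b,h) via R3 from edge(b,b), cites(b,h)
round 1: derive flow(c,d) via R3 from edge(c,a), cites(a,d)
round 1: derive flow(e,d) via R3 from edge(e,f), cites(f,d)
round 1: derive flow(f,h) via R3 from edge(f,b), cites(b,h)
round 2: derive flow(b,f) via R2 from flow(b,e), flow(e,f)
round 2: derive flow(e,b) via R2 from flow(e,f), flow(f,b)
round 2: derive flow(e,h) via R2 from flow(e,f), flow(f,h)
round 2: derive flow(f,e) via R2 from flow(f,b), flow(b,e)
round 3: derive flow(e,e) via R2 from flow(e,b), flow(b,e)
round 3: derive flow(f,f) via R2 from flow(f,b), flow(b,f)

yes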